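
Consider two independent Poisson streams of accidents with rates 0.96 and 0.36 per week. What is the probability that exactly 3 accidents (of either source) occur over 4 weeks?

Independent Poisson processes superpose: combined rate λ = 0.96 + 0.36 = 1.32 per week.
Over the interval, μ = 1.32 × 4 = 5.28 (4 weeks).
P(N = 3) = e^(−5.28) · 5.28^3/3! ≈ 0.1249.

0.1249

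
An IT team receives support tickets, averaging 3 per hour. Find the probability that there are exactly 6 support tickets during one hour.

With mean μ = 3 per hour,
P(N = 6) = e^(−μ) μ^6/6! = e^(−3) · 3^6/720 ≈ 0.0504.

0.0504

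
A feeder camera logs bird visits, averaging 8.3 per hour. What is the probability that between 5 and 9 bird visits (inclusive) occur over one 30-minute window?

Over the interval, μ = 8.3 × 0.5 = 4.15 (a 30-minute window = 0.5 hours).
P(5 ≤ N ≤ 9) = Σ_{j=5}^{9} e^(−4.15) · 4.15^j/j! ≈ 0.3901.

0.3901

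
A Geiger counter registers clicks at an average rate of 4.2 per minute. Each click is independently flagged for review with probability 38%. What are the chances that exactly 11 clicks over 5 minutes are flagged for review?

0.0716

Thinning: the clicks that are flagged for review themselves form a Poisson process with rate 0.38 × 4.2 = 1.596 per minute.
Over the interval, μ = 1.596 × 5 = 7.98 (5 minutes).
P(N = 11) = e^(−7.98) · 7.98^11/11! ≈ 0.0716.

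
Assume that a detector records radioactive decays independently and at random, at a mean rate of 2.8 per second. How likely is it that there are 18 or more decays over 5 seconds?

Over the interval, μ = 2.8 × 5 = 14 (5 seconds).
P(N ≥ 18) = 1 − P(N ≤ 17) = 1 − Σ_{j=0}^{17} e^(−μ) μ^j/j! ≈ 0.1728.

0.1728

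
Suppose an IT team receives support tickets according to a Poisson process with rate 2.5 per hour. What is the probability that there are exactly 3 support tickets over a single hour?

With mean μ = 2.5 per hour,
P(N = 3) = e^(−μ) μ^3/3! = e^(−2.5) · 2.5^3/6 ≈ 0.2138.

0.2138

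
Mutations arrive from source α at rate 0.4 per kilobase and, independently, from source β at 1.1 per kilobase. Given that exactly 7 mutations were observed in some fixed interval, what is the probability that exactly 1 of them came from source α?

Given the total, each event is independently from source α with probability p = λ_α/(λ_α+λ_β) = 0.4/1.5 ≈ 0.2667.
So K ~ Binomial(7, 0.4/1.5): P(K = 1) = C(7,1) · (0.4/1.5)^1 · (1.1/1.5)^6 ≈ 0.2903.

0.2903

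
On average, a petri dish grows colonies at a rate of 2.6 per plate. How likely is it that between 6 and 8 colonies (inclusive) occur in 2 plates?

Over the interval, μ = 2.6 × 2 = 5.2 (2 plates).
P(6 ≤ N ≤ 8) = Σ_{j=6}^{8} e^(−5.2) · 5.2^j/j! ≈ 0.3372.

0.3372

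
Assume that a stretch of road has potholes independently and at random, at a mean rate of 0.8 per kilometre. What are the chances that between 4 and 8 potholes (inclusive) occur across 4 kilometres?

Over the interval, μ = 0.8 × 4 = 3.2 (4 kilometres).
P(4 ≤ N ≤ 8) = Σ_{j=4}^{8} e^(−3.2) · 3.2^j/j! ≈ 0.3918.

0.3918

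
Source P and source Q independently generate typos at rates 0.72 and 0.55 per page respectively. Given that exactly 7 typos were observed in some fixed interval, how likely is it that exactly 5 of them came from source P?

Given the total, each event is independently from source P with probability p = λ_P/(λ_P+λ_Q) = 0.72/1.27 ≈ 0.5669.
So K ~ Binomial(7, 0.72/1.27): P(K = 5) = C(7,5) · (0.72/1.27)^5 · (0.55/1.27)^2 ≈ 0.2307.

0.2307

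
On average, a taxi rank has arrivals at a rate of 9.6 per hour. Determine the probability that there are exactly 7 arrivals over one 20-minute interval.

0.0278

Over the interval, μ = 9.6 × 1/3 = 3.2 (a 20-minute interval = 1/3 hours).
P(N = 7) = e^(−μ) μ^7/7! = e^(−3.2) · 3.2^7/5040 ≈ 0.0278.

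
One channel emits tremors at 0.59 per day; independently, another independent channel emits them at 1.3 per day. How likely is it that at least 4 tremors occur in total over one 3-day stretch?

Independent Poisson processes superpose: combined rate λ = 0.59 + 1.3 = 1.89 per day.
Over the interval, μ = 1.89 × 3 = 5.67 (a 3-day stretch = 3 days).
P(N ≥ 4) = 1 − P(N ≤ 3) ≈ 0.8168.

0.8168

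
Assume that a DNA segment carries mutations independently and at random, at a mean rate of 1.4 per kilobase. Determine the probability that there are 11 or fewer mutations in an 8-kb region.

Over the interval, μ = 1.4 × 8 = 11.2 (an 8-kb region = 8 kilobases).
P(N ≤ 11) = Σ_{j=0}^{11} e^(−μ) μ^j/j! ≈ 0.5554.

0.5554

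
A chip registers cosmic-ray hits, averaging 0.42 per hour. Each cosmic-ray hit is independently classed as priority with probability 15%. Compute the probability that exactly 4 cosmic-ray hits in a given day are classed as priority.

Thinning: the cosmic-ray hits that are classed as priority themselves form a Poisson process with rate 0.15 × 0.42 = 0.063 per hour.
Over the interval, μ = 0.063 × 24 = 1.512 (a day = 24 hours).
P(N = 4) = e^(−1.512) · 1.512^4/4! ≈ 0.0480.

0.0480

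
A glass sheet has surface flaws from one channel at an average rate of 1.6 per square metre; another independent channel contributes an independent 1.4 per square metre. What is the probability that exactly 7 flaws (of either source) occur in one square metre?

Independent Poisson processes superpose: combined rate λ = 1.6 + 1.4 = 3 per square metre.
So μ = 3.
P(N = 7) = e^(−3) · 3^7/7! ≈ 0.0216.

0.0216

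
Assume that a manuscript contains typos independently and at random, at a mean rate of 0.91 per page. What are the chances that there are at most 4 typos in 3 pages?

0.8584

Over the interval, μ = 0.91 × 3 = 2.73 (3 pages).
P(N ≤ 4) = Σ_{j=0}^{4} e^(−μ) μ^j/j! ≈ 0.8584.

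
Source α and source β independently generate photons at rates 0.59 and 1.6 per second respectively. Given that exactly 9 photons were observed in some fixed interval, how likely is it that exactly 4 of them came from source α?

Given the total, each event is independently from source α with probability p = λ_α/(λ_α+λ_β) = 0.59/2.19 ≈ 0.2694.
So K ~ Binomial(9, 0.59/2.19): P(K = 4) = C(9,4) · (0.59/2.19)^4 · (1.6/2.19)^5 ≈ 0.1382.

0.1382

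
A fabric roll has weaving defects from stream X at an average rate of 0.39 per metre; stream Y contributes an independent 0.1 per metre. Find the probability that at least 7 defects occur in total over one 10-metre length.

0.2233

Independent Poisson processes superpose: combined rate λ = 0.39 + 0.1 = 0.49 per metre.
Over the interval, μ = 0.49 × 10 = 4.9 (a 10-metre length = 10 metres).
P(N ≥ 7) = 1 − P(N ≤ 6) ≈ 0.2233.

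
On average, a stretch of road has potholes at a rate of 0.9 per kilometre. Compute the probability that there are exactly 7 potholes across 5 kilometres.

0.0824

Over the interval, μ = 0.9 × 5 = 4.5 (5 kilometres).
P(N = 7) = e^(−μ) μ^7/7! = e^(−4.5) · 4.5^7/5040 ≈ 0.0824.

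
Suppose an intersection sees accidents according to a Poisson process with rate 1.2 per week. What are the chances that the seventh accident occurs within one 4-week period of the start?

Over the interval, μ = 1.2 × 4 = 4.8 (a 4-week period = 4 weeks).
The seventh arrival falls in the interval iff at least 7 events occur there: P(S_7 ≤ t) = P(N ≥ 7) = 1 − P(N ≤ 6) ≈ 0.2092.

0.2092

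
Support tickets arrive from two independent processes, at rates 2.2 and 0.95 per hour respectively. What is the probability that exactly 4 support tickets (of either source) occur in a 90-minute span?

0.1842

Independent Poisson processes superpose: combined rate λ = 2.2 + 0.95 = 3.15 per hour.
Over the interval, μ = 3.15 × 1.5 = 4.725 (a 90-minute span = 1.5 hours).
P(N = 4) = e^(−4.725) · 4.725^4/4! ≈ 0.1842.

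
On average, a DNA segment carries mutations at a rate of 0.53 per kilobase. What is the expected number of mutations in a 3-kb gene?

E[N] = λt = 0.53 × 3 = 1.59 (a 3-kb gene = 3 kilobases).

1.59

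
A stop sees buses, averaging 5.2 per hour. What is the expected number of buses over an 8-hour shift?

E[N] = λt = 5.2 × 8 = 41.6 (an 8-hour shift = 8 hours).

41.6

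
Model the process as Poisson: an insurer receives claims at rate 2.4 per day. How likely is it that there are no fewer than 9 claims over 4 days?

Over the interval, μ = 2.4 × 4 = 9.6 (4 days).
P(N ≥ 9) = 1 − P(N ≤ 8) = 1 − Σ_{j=0}^{8} e^(−μ) μ^j/j! ≈ 0.6204.

0.6204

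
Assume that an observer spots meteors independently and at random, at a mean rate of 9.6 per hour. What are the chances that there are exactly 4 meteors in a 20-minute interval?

0.1781

Over the interval, μ = 9.6 × 1/3 = 3.2 (a 20-minute interval = 1/3 hours).
P(N = 4) = e^(−μ) μ^4/4! = e^(−3.2) · 3.2^4/24 ≈ 0.1781.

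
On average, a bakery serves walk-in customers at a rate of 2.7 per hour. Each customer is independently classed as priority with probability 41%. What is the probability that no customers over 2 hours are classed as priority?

0.1093

Thinning: the customers that are classed as priority themselves form a Poisson process with rate 0.41 × 2.7 = 1.107 per hour.
Over the interval, μ = 1.107 × 2 = 2.214 (2 hours).
P(N = 0) = e^(−2.214) · 2.214^0/0! ≈ 0.1093.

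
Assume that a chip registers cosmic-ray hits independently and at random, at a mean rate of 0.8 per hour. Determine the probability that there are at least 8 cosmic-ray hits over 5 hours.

0.0511

Over the interval, μ = 0.8 × 5 = 4 (5 hours).
P(N ≥ 8) = 1 − P(N ≤ 7) = 1 − Σ_{j=0}^{7} e^(−μ) μ^j/j! ≈ 0.0511.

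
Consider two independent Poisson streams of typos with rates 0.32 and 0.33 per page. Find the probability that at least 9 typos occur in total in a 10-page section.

Independent Poisson processes superpose: combined rate λ = 0.32 + 0.33 = 0.65 per page.
Over the interval, μ = 0.65 × 10 = 6.5 (a 10-page section = 10 pages).
P(N ≥ 9) = 1 − P(N ≤ 8) ≈ 0.2084.

0.2084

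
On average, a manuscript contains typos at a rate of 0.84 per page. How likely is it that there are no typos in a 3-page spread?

Over the interval, μ = 0.84 × 3 = 2.52 (a 3-page spread = 3 pages).
P(N = 0) = e^(−μ) μ^0/0! = e^(−2.52) · 2.52^0/1 ≈ 0.0805.

0.0805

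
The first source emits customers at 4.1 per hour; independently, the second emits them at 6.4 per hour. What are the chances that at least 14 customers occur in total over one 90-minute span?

Independent Poisson processes superpose: combined rate λ = 4.1 + 6.4 = 10.5 per hour.
Over the interval, μ = 10.5 × 1.5 = 15.75 (a 90-minute span = 1.5 hours).
P(N ≥ 14) = 1 − P(N ≤ 13) ≈ 0.7047.

0.7047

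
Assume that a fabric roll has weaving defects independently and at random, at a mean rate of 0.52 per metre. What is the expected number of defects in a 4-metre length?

E[N] = λt = 0.52 × 4 = 2.08 (a 4-metre length = 4 metres).

2.08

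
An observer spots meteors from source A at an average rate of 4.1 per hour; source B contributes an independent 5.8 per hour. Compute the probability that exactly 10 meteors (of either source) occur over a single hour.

Independent Poisson processes superpose: combined rate λ = 4.1 + 5.8 = 9.9 per hour.
So μ = 9.9.
P(N = 10) = e^(−9.9) · 9.9^10/10! ≈ 0.1250.

0.1250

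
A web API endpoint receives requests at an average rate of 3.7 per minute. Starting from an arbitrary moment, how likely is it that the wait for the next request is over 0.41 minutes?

0.2194

The wait for the next event is exponential with rate λ = 3.7 per minute.
P(T > 0.41) = e^(−λt) = e^(−3.7 × 0.41) = e^(−1.517) ≈ 0.2194.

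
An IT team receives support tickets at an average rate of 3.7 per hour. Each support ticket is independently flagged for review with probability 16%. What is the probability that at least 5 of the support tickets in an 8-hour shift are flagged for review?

0.5120

Thinning: the support tickets that are flagged for review themselves form a Poisson process with rate 0.16 × 3.7 = 0.592 per hour.
Over the interval, μ = 0.592 × 8 = 4.736 (an 8-hour shift = 8 hours).
P(N ≥ 5) = 1 − P(N ≤ 4) ≈ 0.5120.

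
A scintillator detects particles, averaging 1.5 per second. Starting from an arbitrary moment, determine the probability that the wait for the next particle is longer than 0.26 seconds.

0.6771

The wait for the next event is exponential with rate λ = 1.5 per second.
P(T > 0.26) = e^(−λt) = e^(−1.5 × 0.26) = e^(−0.39) ≈ 0.6771.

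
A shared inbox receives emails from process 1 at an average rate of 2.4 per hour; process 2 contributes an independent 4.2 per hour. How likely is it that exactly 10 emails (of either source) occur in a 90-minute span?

Independent Poisson processes superpose: combined rate λ = 2.4 + 4.2 = 6.6 per hour.
Over the interval, μ = 6.6 × 1.5 = 9.9 (a 90-minute span = 1.5 hours).
P(N = 10) = e^(−9.9) · 9.9^10/10! ≈ 0.1250.

0.1250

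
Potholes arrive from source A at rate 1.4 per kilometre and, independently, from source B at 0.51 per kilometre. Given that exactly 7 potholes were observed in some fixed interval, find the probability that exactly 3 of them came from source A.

Given the total, each event is independently from source A with probability p = λ_A/(λ_A+λ_B) = 1.4/1.91 ≈ 0.7330.
So K ~ Binomial(7, 1.4/1.91): P(K = 3) = C(7,3) · (1.4/1.91)^3 · (0.51/1.91)^4 ≈ 0.0701.

0.0701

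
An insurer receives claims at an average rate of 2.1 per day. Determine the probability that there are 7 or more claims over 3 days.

Over the interval, μ = 2.1 × 3 = 6.3 (3 days).
P(N ≥ 7) = 1 − P(N ≤ 6) = 1 − Σ_{j=0}^{6} e^(−μ) μ^j/j! ≈ 0.4418.

0.4418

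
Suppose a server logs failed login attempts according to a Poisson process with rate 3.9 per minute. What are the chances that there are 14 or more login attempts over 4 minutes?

Over the interval, μ = 3.9 × 4 = 15.6 (4 minutes).
P(N ≥ 14) = 1 − P(N ≤ 13) = 1 − Σ_{j=0}^{13} e^(−μ) μ^j/j! ≈ 0.6917.

0.6917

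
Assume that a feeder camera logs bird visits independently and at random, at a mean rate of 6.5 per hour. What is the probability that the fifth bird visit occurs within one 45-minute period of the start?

Over the interval, μ = 6.5 × 0.75 = 4.875 (a 45-minute period = 0.75 hours).
The fifth arrival falls in the interval iff at least 5 events occur there: P(S_5 ≤ t) = P(N ≥ 5) = 1 − P(N ≤ 4) ≈ 0.5373.

0.5373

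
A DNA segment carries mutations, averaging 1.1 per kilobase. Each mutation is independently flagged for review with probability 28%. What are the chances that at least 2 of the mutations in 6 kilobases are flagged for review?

0.5513

Thinning: the mutations that are flagged for review themselves form a Poisson process with rate 0.28 × 1.1 = 0.308 per kilobase.
Over the interval, μ = 0.308 × 6 = 1.848 (6 kilobases).
P(N ≥ 2) = 1 − P(N ≤ 1) ≈ 0.5513.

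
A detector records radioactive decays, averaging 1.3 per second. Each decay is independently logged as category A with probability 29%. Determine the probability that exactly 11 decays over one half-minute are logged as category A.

0.1189

Thinning: the decays that are logged as category A themselves form a Poisson process with rate 0.29 × 1.3 = 0.377 per second.
Over the interval, μ = 0.377 × 30 = 11.31 (a half-minute = 30 seconds).
P(N = 11) = e^(−11.31) · 11.31^11/11! ≈ 0.1189.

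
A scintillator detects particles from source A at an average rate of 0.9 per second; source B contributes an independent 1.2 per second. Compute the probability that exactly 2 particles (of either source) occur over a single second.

Independent Poisson processes superpose: combined rate λ = 0.9 + 1.2 = 2.1 per second.
So μ = 2.1.
P(N = 2) = e^(−2.1) · 2.1^2/2! ≈ 0.2700.

0.2700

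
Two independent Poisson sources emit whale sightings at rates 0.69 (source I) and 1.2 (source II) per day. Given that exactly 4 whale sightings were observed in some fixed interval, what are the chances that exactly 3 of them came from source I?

0.1236

Given the total, each event is independently from source I with probability p = λ_I/(λ_I+λ_II) = 0.69/1.89 ≈ 0.3651.
So K ~ Binomial(4, 0.69/1.89): P(K = 3) = C(4,3) · (0.69/1.89)^3 · (1.2/1.89)^1 ≈ 0.1236.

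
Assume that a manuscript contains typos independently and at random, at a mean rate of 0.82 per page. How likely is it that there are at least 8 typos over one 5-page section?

Over the interval, μ = 0.82 × 5 = 4.1 (a 5-page section = 5 pages).
P(N ≥ 8) = 1 − P(N ≤ 7) = 1 − Σ_{j=0}^{7} e^(−μ) μ^j/j! ≈ 0.0573.

0.0573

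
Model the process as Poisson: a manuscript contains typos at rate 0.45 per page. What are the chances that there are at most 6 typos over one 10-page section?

Over the interval, μ = 0.45 × 10 = 4.5 (a 10-page section = 10 pages).
P(N ≤ 6) = Σ_{j=0}^{6} e^(−μ) μ^j/j! ≈ 0.8311.

0.8311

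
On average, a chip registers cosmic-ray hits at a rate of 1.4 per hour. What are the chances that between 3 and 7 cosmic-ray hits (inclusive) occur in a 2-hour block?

0.5224

Over the interval, μ = 1.4 × 2 = 2.8 (a 2-hour block = 2 hours).
P(3 ≤ N ≤ 7) = Σ_{j=3}^{7} e^(−2.8) · 2.8^j/j! ≈ 0.5224.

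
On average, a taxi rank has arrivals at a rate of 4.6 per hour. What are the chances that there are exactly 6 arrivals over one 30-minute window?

0.0206

Over the interval, μ = 4.6 × 0.5 = 2.3 (a 30-minute window = 0.5 hours).
P(N = 6) = e^(−μ) μ^6/6! = e^(−2.3) · 2.3^6/720 ≈ 0.0206.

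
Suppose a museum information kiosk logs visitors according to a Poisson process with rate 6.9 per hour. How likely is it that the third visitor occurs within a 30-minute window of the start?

Over the interval, μ = 6.9 × 0.5 = 3.45 (a 30-minute window = 0.5 hours).
The third arrival falls in the interval iff at least 3 events occur there: P(S_3 ≤ t) = P(N ≥ 3) = 1 − P(N ≤ 2) ≈ 0.6698.

0.6698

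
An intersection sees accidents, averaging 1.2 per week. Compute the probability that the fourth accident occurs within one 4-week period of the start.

Over the interval, μ = 1.2 × 4 = 4.8 (a 4-week period = 4 weeks).
The fourth arrival falls in the interval iff at least 4 events occur there: P(S_4 ≤ t) = P(N ≥ 4) = 1 − P(N ≤ 3) ≈ 0.7058.

0.7058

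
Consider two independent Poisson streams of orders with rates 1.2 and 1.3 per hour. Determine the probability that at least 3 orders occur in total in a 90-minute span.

Independent Poisson processes superpose: combined rate λ = 1.2 + 1.3 = 2.5 per hour.
Over the interval, μ = 2.5 × 1.5 = 3.75 (a 90-minute span = 1.5 hours).
P(N ≥ 3) = 1 − P(N ≤ 2) ≈ 0.7229.

0.7229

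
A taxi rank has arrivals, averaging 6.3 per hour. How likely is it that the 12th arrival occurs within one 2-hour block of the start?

0.6050

Over the interval, μ = 6.3 × 2 = 12.6 (a 2-hour block = 2 hours).
The 12th arrival falls in the interval iff at least 12 events occur there: P(S_12 ≤ t) = P(N ≥ 12) = 1 − P(N ≤ 11) ≈ 0.6050.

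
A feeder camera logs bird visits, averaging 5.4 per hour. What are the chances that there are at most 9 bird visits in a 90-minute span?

Over the interval, μ = 5.4 × 1.5 = 8.1 (a 90-minute span = 1.5 hours).
P(N ≤ 9) = Σ_{j=0}^{9} e^(−μ) μ^j/j! ≈ 0.7041.

0.7041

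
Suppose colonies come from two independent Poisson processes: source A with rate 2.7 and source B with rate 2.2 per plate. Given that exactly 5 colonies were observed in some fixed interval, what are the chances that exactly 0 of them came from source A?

Given the total, each event is independently from source A with probability p = λ_A/(λ_A+λ_B) = 2.7/4.9 ≈ 0.5510.
So K ~ Binomial(5, 2.7/4.9): P(K = 0) = C(5,0) · (2.7/4.9)^0 · (2.2/4.9)^5 ≈ 0.0182.

0.0182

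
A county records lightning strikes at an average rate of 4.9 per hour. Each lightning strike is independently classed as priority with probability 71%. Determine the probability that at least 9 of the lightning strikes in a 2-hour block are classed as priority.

Thinning: the lightning strikes that are classed as priority themselves form a Poisson process with rate 0.71 × 4.9 = 3.479 per hour.
Over the interval, μ = 3.479 × 2 = 6.958 (a 2-hour block = 2 hours).
P(N ≥ 9) = 1 − P(N ≤ 8) ≈ 0.2654.

0.2654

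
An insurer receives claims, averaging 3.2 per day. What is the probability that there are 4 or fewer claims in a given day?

With mean μ = 3.2 per day,
P(N ≤ 4) = Σ_{j=0}^{4} e^(−μ) μ^j/j! ≈ 0.7806.

0.7806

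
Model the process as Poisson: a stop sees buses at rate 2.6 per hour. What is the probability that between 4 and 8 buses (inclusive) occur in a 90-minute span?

Over the interval, μ = 2.6 × 1.5 = 3.9 (a 90-minute span = 1.5 hours).
P(4 ≤ N ≤ 8) = Σ_{j=4}^{8} e^(−3.9) · 3.9^j/j! ≈ 0.5282.

0.5282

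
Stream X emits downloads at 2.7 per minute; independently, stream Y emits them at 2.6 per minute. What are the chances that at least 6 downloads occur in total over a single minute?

Independent Poisson processes superpose: combined rate λ = 2.7 + 2.6 = 5.3 per minute.
So μ = 5.3.
P(N ≥ 6) = 1 − P(N ≤ 5) ≈ 0.4365.

0.4365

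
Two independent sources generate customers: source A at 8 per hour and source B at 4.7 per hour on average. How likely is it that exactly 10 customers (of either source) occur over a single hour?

0.0918

Independent Poisson processes superpose: combined rate λ = 8 + 4.7 = 12.7 per hour.
So μ = 12.7.
P(N = 10) = e^(−12.7) · 12.7^10/10! ≈ 0.0918.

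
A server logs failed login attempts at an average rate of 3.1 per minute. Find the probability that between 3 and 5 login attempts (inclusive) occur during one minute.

0.5045

With mean μ = 3.1 per minute,
P(3 ≤ N ≤ 5) = Σ_{j=3}^{5} e^(−3.1) · 3.1^j/j! ≈ 0.5045.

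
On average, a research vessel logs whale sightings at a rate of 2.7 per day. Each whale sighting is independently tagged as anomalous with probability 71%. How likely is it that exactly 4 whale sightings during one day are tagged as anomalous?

0.0827

Thinning: the whale sightings that are tagged as anomalous themselves form a Poisson process with rate 0.71 × 2.7 = 1.917 per day.
So μ = 1.917.
P(N = 4) = e^(−1.917) · 1.917^4/4! ≈ 0.0827.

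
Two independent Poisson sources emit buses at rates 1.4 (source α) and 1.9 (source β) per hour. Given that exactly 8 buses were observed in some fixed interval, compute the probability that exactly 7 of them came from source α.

Given the total, each event is independently from source α with probability p = λ_α/(λ_α+λ_β) = 1.4/3.3 ≈ 0.4242.
So K ~ Binomial(8, 1.4/3.3): P(K = 7) = C(8,7) · (1.4/3.3)^7 · (1.9/3.3)^1 ≈ 0.0114.

0.0114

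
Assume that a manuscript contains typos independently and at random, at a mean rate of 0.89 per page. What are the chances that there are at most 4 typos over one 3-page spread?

0.8673

Over the interval, μ = 0.89 × 3 = 2.67 (a 3-page spread = 3 pages).
P(N ≤ 4) = Σ_{j=0}^{4} e^(−μ) μ^j/j! ≈ 0.8673.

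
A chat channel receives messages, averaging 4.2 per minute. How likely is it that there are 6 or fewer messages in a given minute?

With mean μ = 4.2 per minute,
P(N ≤ 6) = Σ_{j=0}^{6} e^(−μ) μ^j/j! ≈ 0.8675.

0.8675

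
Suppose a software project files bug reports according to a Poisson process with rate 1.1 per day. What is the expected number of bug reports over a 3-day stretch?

E[N] = λt = 1.1 × 3 = 3.3 (a 3-day stretch = 3 days).

3.3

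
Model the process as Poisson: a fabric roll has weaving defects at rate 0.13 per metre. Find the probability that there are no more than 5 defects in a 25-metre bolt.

0.8888

Over the interval, μ = 0.13 × 25 = 3.25 (a 25-metre bolt = 25 metres).
P(N ≤ 5) = Σ_{j=0}^{5} e^(−μ) μ^j/j! ≈ 0.8888.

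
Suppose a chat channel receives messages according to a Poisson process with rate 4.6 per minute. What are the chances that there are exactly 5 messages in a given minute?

With mean μ = 4.6 per minute,
P(N = 5) = e^(−μ) μ^5/5! = e^(−4.6) · 4.6^5/120 ≈ 0.1725.

0.1725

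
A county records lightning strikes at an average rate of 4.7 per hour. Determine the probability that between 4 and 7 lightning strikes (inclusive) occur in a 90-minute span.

0.5121

Over the interval, μ = 4.7 × 1.5 = 7.05 (a 90-minute span = 1.5 hours).
P(4 ≤ N ≤ 7) = Σ_{j=4}^{7} e^(−7.05) · 7.05^j/j! ≈ 0.5121.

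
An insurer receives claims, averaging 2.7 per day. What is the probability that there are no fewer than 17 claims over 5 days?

0.2025

Over the interval, μ = 2.7 × 5 = 13.5 (5 days).
P(N ≥ 17) = 1 − P(N ≤ 16) = 1 − Σ_{j=0}^{16} e^(−μ) μ^j/j! ≈ 0.2025.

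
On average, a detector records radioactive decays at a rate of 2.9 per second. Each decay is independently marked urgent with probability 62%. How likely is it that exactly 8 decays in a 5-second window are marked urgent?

Thinning: the decays that are marked urgent themselves form a Poisson process with rate 0.62 × 2.9 = 1.798 per second.
Over the interval, μ = 1.798 × 5 = 8.99 (a 5-second window = 5 seconds).
P(N = 8) = e^(−8.99) · 8.99^8/8! ≈ 0.1319.

0.1319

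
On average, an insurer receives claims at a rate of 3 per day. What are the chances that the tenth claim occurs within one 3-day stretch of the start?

0.4126

Over the interval, μ = 3 × 3 = 9 (a 3-day stretch = 3 days).
The tenth arrival falls in the interval iff at least 10 events occur there: P(S_10 ≤ t) = P(N ≥ 10) = 1 − P(N ≤ 9) ≈ 0.4126.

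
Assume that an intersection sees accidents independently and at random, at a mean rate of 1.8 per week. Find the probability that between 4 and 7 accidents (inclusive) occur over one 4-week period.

0.4970

Over the interval, μ = 1.8 × 4 = 7.2 (a 4-week period = 4 weeks).
P(4 ≤ N ≤ 7) = Σ_{j=4}^{7} e^(−7.2) · 7.2^j/j! ≈ 0.4970.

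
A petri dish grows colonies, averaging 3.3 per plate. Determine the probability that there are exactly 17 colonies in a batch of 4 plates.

0.0583

Over the interval, μ = 3.3 × 4 = 13.2 (a batch of 4 plates = 4 plates).
P(N = 17) = e^(−μ) μ^17/17! = e^(−13.2) · 13.2^17/355687428096000 ≈ 0.0583.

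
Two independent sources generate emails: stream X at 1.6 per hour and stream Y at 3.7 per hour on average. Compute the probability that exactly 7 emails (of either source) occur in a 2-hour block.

Independent Poisson processes superpose: combined rate λ = 1.6 + 3.7 = 5.3 per hour.
Over the interval, μ = 5.3 × 2 = 10.6 (a 2-hour block = 2 hours).
P(N = 7) = e^(−10.6) · 10.6^7/7! ≈ 0.0743.

0.0743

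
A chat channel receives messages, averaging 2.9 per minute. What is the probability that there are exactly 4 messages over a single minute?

With mean μ = 2.9 per minute,
P(N = 4) = e^(−μ) μ^4/4! = e^(−2.9) · 2.9^4/24 ≈ 0.1622.

0.1622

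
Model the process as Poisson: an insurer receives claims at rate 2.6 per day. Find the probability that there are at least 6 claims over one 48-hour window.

0.4191

Over the interval, μ = 2.6 × 2 = 5.2 (a 48-hour window = 2 days).
P(N ≥ 6) = 1 − P(N ≤ 5) = 1 − Σ_{j=0}^{5} e^(−μ) μ^j/j! ≈ 0.4191.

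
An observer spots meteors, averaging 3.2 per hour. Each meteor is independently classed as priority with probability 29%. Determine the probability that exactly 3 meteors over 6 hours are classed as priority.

0.1098

Thinning: the meteors that are classed as priority themselves form a Poisson process with rate 0.29 × 3.2 = 0.928 per hour.
Over the interval, μ = 0.928 × 6 = 5.568 (6 hours).
P(N = 3) = e^(−5.568) · 5.568^3/3! ≈ 0.1098.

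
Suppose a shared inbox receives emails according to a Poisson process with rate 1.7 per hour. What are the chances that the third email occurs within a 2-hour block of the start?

Over the interval, μ = 1.7 × 2 = 3.4 (a 2-hour block = 2 hours).
The third arrival falls in the interval iff at least 3 events occur there: P(S_3 ≤ t) = P(N ≥ 3) = 1 − P(N ≤ 2) ≈ 0.6603.

0.6603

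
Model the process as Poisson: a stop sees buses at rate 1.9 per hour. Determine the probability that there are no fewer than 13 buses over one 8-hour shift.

Over the interval, μ = 1.9 × 8 = 15.2 (an 8-hour shift = 8 hours).
P(N ≥ 13) = 1 − P(N ≤ 12) = 1 − Σ_{j=0}^{12} e^(−μ) μ^j/j! ≈ 0.7486.

0.7486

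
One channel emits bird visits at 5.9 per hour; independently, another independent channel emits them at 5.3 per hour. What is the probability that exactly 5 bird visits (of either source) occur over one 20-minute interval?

0.1445

Independent Poisson processes superpose: combined rate λ = 5.9 + 5.3 = 11.2 per hour.
Over the interval, μ = 11.2 × 1/3 ≈ 3.73333 (a 20-minute interval = 1/3 hours).
P(N = 5) = e^(−3.73333) · 3.73333^5/5! ≈ 0.1445.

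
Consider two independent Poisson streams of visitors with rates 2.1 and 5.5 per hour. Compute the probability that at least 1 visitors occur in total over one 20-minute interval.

0.9206

Independent Poisson processes superpose: combined rate λ = 2.1 + 5.5 = 7.6 per hour.
Over the interval, μ = 7.6 × 1/3 ≈ 2.53333 (a 20-minute interval = 1/3 hours).
P(N ≥ 1) = 1 − P(N ≤ 0) ≈ 0.9206.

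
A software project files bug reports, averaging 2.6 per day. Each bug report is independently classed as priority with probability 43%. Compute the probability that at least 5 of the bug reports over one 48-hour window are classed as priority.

Thinning: the bug reports that are classed as priority themselves form a Poisson process with rate 0.43 × 2.6 = 1.118 per day.
Over the interval, μ = 1.118 × 2 = 2.236 (a 48-hour window = 2 days).
P(N ≥ 5) = 1 − P(N ≤ 4) ≈ 0.0764.

0.0764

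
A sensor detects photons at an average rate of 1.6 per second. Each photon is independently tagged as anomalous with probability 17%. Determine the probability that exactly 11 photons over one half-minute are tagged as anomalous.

0.0765

Thinning: the photons that are tagged as anomalous themselves form a Poisson process with rate 0.17 × 1.6 = 0.272 per second.
Over the interval, μ = 0.272 × 30 = 8.16 (a half-minute = 30 seconds).
P(N = 11) = e^(−8.16) · 8.16^11/11! ≈ 0.0765.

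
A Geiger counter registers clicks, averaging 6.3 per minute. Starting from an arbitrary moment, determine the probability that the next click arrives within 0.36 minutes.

0.8965

Inter-arrival times are exponential with rate λ = 6.3 per minute.
P(T ≤ 0.36) = 1 − e^(−λt) = 1 − e^(−6.3 × 0.36) = 1 − e^(−2.268) ≈ 0.8965.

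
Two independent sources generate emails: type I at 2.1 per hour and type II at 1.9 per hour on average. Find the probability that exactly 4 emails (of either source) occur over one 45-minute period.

Independent Poisson processes superpose: combined rate λ = 2.1 + 1.9 = 4 per hour.
Over the interval, μ = 4 × 0.75 = 3 (a 45-minute period = 0.75 hours).
P(N = 4) = e^(−3) · 3^4/4! ≈ 0.1680.

0.1680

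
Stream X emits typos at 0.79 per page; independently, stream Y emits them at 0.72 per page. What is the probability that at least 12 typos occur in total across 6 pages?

Independent Poisson processes superpose: combined rate λ = 0.79 + 0.72 = 1.51 per page.
Over the interval, μ = 1.51 × 6 = 9.06 (6 pages).
P(N ≥ 12) = 1 − P(N ≤ 11) ≈ 0.2029.

0.2029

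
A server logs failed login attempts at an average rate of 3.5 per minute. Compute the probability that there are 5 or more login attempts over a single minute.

0.2746

With mean μ = 3.5 per minute,
P(N ≥ 5) = 1 − P(N ≤ 4) = 1 − Σ_{j=0}^{4} e^(−μ) μ^j/j! ≈ 0.2746.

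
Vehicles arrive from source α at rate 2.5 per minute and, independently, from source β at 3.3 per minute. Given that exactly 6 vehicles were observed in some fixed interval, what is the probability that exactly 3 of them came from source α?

0.2950

Given the total, each event is independently from source α with probability p = λ_α/(λ_α+λ_β) = 2.5/5.8 ≈ 0.4310.
So K ~ Binomial(6, 2.5/5.8): P(K = 3) = C(6,3) · (2.5/5.8)^3 · (3.3/5.8)^3 ≈ 0.2950.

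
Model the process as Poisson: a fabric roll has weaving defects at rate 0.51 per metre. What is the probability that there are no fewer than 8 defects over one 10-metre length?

0.1440

Over the interval, μ = 0.51 × 10 = 5.1 (a 10-metre length = 10 metres).
P(N ≥ 8) = 1 − P(N ≤ 7) = 1 − Σ_{j=0}^{7} e^(−μ) μ^j/j! ≈ 0.1440.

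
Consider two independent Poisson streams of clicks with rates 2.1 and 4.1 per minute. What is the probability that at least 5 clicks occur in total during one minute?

0.7408

Independent Poisson processes superpose: combined rate λ = 2.1 + 4.1 = 6.2 per minute.
So μ = 6.2.
P(N ≥ 5) = 1 − P(N ≤ 4) ≈ 0.7408.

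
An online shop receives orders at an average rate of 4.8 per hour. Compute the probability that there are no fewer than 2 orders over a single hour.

0.9523

With mean μ = 4.8 per hour,
P(N ≥ 2) = 1 − P(N ≤ 1) = 1 − Σ_{j=0}^{1} e^(−μ) μ^j/j! ≈ 0.9523.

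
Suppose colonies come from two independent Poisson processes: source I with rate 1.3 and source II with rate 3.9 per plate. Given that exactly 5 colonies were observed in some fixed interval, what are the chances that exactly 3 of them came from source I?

Given the total, each event is independently from source I with probability p = λ_I/(λ_I+λ_II) = 1.3/5.2 = 0.2500.
So K ~ Binomial(5, 1.3/5.2): P(K = 3) = C(5,3) · (1.3/5.2)^3 · (3.9/5.2)^2 ≈ 0.0879.

0.0879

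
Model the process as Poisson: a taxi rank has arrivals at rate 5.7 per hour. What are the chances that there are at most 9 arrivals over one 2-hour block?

Over the interval, μ = 5.7 × 2 = 11.4 (a 2-hour block = 2 hours).
P(N ≤ 9) = Σ_{j=0}^{9} e^(−μ) μ^j/j! ≈ 0.2987.

0.2987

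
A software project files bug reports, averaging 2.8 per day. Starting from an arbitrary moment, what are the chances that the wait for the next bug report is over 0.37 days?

The wait for the next event is exponential with rate λ = 2.8 per day.
P(T > 0.37) = e^(−λt) = e^(−2.8 × 0.37) = e^(−1.036) ≈ 0.3549.

0.3549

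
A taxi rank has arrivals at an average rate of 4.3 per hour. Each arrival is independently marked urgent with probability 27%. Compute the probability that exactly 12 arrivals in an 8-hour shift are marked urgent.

Thinning: the arrivals that are marked urgent themselves form a Poisson process with rate 0.27 × 4.3 = 1.161 per hour.
Over the interval, μ = 1.161 × 8 = 9.288 (an 8-hour shift = 8 hours).
P(N = 12) = e^(−9.288) · 9.288^12/12! ≈ 0.0796.

0.0796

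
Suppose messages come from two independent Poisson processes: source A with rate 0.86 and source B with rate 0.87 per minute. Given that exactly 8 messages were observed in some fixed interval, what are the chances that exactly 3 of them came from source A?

Given the total, each event is independently from source A with probability p = λ_A/(λ_A+λ_B) = 0.86/1.73 ≈ 0.4971.
So K ~ Binomial(8, 0.86/1.73): P(K = 3) = C(8,3) · (0.86/1.73)^3 · (0.87/1.73)^5 ≈ 0.2213.

0.2213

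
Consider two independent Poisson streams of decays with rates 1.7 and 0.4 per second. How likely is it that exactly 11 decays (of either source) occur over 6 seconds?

Independent Poisson processes superpose: combined rate λ = 1.7 + 0.4 = 2.1 per second.
Over the interval, μ = 2.1 × 6 = 12.6 (6 seconds).
P(N = 11) = e^(−12.6) · 12.6^11/11! ≈ 0.1074.

0.1074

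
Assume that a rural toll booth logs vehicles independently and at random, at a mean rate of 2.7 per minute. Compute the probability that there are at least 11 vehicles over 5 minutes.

Over the interval, μ = 2.7 × 5 = 13.5 (5 minutes).
P(N ≥ 11) = 1 − P(N ≤ 10) = 1 − Σ_{j=0}^{10} e^(−μ) μ^j/j! ≈ 0.7888.

0.7888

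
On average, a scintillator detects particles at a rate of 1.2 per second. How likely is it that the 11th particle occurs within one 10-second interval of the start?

Over the interval, μ = 1.2 × 10 = 12 (a 10-second interval = 10 seconds).
The 11th arrival falls in the interval iff at least 11 events occur there: P(S_11 ≤ t) = P(N ≥ 11) = 1 − P(N ≤ 10) ≈ 0.6528.

0.6528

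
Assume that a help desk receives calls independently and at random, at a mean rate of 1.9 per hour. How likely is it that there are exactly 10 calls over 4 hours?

Over the interval, μ = 1.9 × 4 = 7.6 (4 hours).
P(N = 10) = e^(−μ) μ^10/10! = e^(−7.6) · 7.6^10/3628800 ≈ 0.0887.

0.0887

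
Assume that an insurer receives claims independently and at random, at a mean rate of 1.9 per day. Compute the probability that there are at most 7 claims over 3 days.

0.7841

Over the interval, μ = 1.9 × 3 = 5.7 (3 days).
P(N ≤ 7) = Σ_{j=0}^{7} e^(−μ) μ^j/j! ≈ 0.7841.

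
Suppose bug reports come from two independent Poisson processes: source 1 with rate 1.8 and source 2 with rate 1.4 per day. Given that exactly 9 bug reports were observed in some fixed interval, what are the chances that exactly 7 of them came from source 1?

0.1228

Given the total, each event is independently from source 1 with probability p = λ_1/(λ_1+λ_2) = 1.8/3.2 = 0.5625.
So K ~ Binomial(9, 1.8/3.2): P(K = 7) = C(9,7) · (1.8/3.2)^7 · (1.4/3.2)^2 ≈ 0.1228.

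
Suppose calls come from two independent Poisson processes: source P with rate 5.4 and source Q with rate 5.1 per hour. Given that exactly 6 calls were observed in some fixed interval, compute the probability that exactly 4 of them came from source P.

Given the total, each event is independently from source P with probability p = λ_P/(λ_P+λ_Q) = 5.4/10.5 ≈ 0.5143.
So K ~ Binomial(6, 5.4/10.5): P(K = 4) = C(6,4) · (5.4/10.5)^4 · (5.1/10.5)^2 ≈ 0.2476.

0.2476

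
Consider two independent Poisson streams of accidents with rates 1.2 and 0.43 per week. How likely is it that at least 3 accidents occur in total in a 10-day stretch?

Independent Poisson processes superpose: combined rate λ = 1.2 + 0.43 = 1.63 per week.
Over the interval, μ = 1.63 × 10/7 ≈ 2.32857 (a 10-day stretch = 10/7 weeks).
P(N ≥ 3) = 1 − P(N ≤ 2) ≈ 0.4115.

0.4115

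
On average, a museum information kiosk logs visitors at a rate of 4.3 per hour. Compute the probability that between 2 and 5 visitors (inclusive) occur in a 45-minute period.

0.7238

Over the interval, μ = 4.3 × 0.75 = 3.225 (a 45-minute period = 0.75 hours).
P(2 ≤ N ≤ 5) = Σ_{j=2}^{5} e^(−3.225) · 3.225^j/j! ≈ 0.7238.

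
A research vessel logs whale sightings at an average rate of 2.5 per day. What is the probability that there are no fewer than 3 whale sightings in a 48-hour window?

Over the interval, μ = 2.5 × 2 = 5 (a 48-hour window = 2 days).
P(N ≥ 3) = 1 − P(N ≤ 2) = 1 − Σ_{j=0}^{2} e^(−μ) μ^j/j! ≈ 0.8753.

0.8753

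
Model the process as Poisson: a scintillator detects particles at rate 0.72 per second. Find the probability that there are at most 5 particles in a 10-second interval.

Over the interval, μ = 0.72 × 10 = 7.2 (a 10-second interval = 10 seconds).
P(N ≤ 5) = Σ_{j=0}^{5} e^(−μ) μ^j/j! ≈ 0.2759.

0.2759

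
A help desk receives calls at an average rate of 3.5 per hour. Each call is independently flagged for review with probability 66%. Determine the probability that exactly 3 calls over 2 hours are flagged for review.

0.1619

Thinning: the calls that are flagged for review themselves form a Poisson process with rate 0.66 × 3.5 = 2.31 per hour.
Over the interval, μ = 2.31 × 2 = 4.62 (2 hours).
P(N = 3) = e^(−4.62) · 4.62^3/3! ≈ 0.1619.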